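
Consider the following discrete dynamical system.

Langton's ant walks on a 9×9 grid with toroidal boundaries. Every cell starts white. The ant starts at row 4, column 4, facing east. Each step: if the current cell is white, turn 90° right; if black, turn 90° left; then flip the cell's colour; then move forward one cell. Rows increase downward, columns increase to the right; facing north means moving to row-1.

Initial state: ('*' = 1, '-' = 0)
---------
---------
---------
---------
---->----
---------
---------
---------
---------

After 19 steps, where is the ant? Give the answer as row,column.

2,3

[0] ---------
---------
---------
---------
---->----
---------
---------
---------
---------
[1] ---------
---------
---------
---------
----*----
----v----
---------
---------
---------
[2] ---------
---------
---------
---------
----*----
---<*----
---------
---------
---------
[3] ---------
---------
---------
---------
---^*----
---**----
---------
---------
---------
[4] ---------
---------
---------
---------
---*>----
---**----
---------
---------
---------
[5] ---------
---------
---------
----^----
---*-----
---**----
---------
---------
---------
[6] ---------
---------
---------
----*>---
---*-----
---**----
---------
---------
---------
[7] ---------
---------
---------
----**---
---*-v---
---**----
---------
---------
---------
[8] ---------
---------
---------
----**---
---*<*---
---**----
---------
---------
---------
[9] ---------
---------
---------
----^*---
---***---
---**----
---------
---------
---------
[10] ---------
---------
---------
---<-*---
---***---
---**----
---------
---------
---------
[11] ---------
---------
---^-----
---*-*---
---***---
---**----
---------
---------
---------
[12] ---------
---------
---*>----
---*-*---
---***---
---**----
---------
---------
---------
[13] ---------
---------
---**----
---*v*---
---***---
---**----
---------
---------
---------
[14] ---------
---------
---**----
---<**---
---***---
---**----
---------
---------
---------
[15] ---------
---------
---**----
----**---
---v**---
---**----
---------
---------
---------
[16] ---------
---------
---**----
----**---
---->*---
---**----
---------
---------
---------
[17] ---------
---------
---**----
----^*---
-----*---
---**----
---------
---------
---------
[18] ---------
---------
---**----
---<-*---
-----*---
---**----
---------
---------
---------
[19] ---------
---------
---^*----
---*-*---
-----*---
---**----
---------
---------
---------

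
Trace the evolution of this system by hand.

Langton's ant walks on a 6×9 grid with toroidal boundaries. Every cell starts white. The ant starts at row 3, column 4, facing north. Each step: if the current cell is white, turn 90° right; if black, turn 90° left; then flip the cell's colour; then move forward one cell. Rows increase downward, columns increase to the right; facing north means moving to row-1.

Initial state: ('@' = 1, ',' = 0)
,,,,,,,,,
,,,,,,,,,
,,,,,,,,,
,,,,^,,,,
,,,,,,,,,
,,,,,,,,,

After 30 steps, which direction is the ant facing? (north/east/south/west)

north

t=0: ,,,,,,,,,
,,,,,,,,,
,,,,,,,,,
,,,,^,,,,
,,,,,,,,,
,,,,,,,,,
t=1: ,,,,,,,,,
,,,,,,,,,
,,,,,,,,,
,,,,@>,,,
,,,,,,,,,
,,,,,,,,,
t=2: ,,,,,,,,,
,,,,,,,,,
,,,,,,,,,
,,,,@@,,,
,,,,,v,,,
,,,,,,,,,
t=3: ,,,,,,,,,
,,,,,,,,,
,,,,,,,,,
,,,,@@,,,
,,,,<@,,,
,,,,,,,,,
t=4: ,,,,,,,,,
,,,,,,,,,
,,,,,,,,,
,,,,^@,,,
,,,,@@,,,
,,,,,,,,,
t=5: ,,,,,,,,,
,,,,,,,,,
,,,,,,,,,
,,,<,@,,,
,,,,@@,,,
,,,,,,,,,
t=6: ,,,,,,,,,
,,,,,,,,,
,,,^,,,,,
,,,@,@,,,
,,,,@@,,,
,,,,,,,,,
t=7: ,,,,,,,,,
,,,,,,,,,
,,,@>,,,,
,,,@,@,,,
,,,,@@,,,
,,,,,,,,,
t=8: ,,,,,,,,,
,,,,,,,,,
,,,@@,,,,
,,,@v@,,,
,,,,@@,,,
,,,,,,,,,
t=9: ,,,,,,,,,
,,,,,,,,,
,,,@@,,,,
,,,<@@,,,
,,,,@@,,,
,,,,,,,,,
t=10: ,,,,,,,,,
,,,,,,,,,
,,,@@,,,,
,,,,@@,,,
,,,v@@,,,
,,,,,,,,,
t=11: ,,,,,,,,,
,,,,,,,,,
,,,@@,,,,
,,,,@@,,,
,,<@@@,,,
,,,,,,,,,
t=12: ,,,,,,,,,
,,,,,,,,,
,,,@@,,,,
,,^,@@,,,
,,@@@@,,,
,,,,,,,,,
t=13: ,,,,,,,,,
,,,,,,,,,
,,,@@,,,,
,,@>@@,,,
,,@@@@,,,
,,,,,,,,,
t=14: ,,,,,,,,,
,,,,,,,,,
,,,@@,,,,
,,@@@@,,,
,,@v@@,,,
,,,,,,,,,
t=15: ,,,,,,,,,
,,,,,,,,,
,,,@@,,,,
,,@@@@,,,
,,@,>@,,,
,,,,,,,,,
t=16: ,,,,,,,,,
,,,,,,,,,
,,,@@,,,,
,,@@^@,,,
,,@,,@,,,
,,,,,,,,,
t=17: ,,,,,,,,,
,,,,,,,,,
,,,@@,,,,
,,@<,@,,,
,,@,,@,,,
,,,,,,,,,
t=18: ,,,,,,,,,
,,,,,,,,,
,,,@@,,,,
,,@,,@,,,
,,@v,@,,,
,,,,,,,,,
t=19: ,,,,,,,,,
,,,,,,,,,
,,,@@,,,,
,,@,,@,,,
,,<@,@,,,
,,,,,,,,,
t=20: ,,,,,,,,,
,,,,,,,,,
,,,@@,,,,
,,@,,@,,,
,,,@,@,,,
,,v,,,,,,
t=21: ,,,,,,,,,
,,,,,,,,,
,,,@@,,,,
,,@,,@,,,
,,,@,@,,,
,<@,,,,,,
t=22: ,,,,,,,,,
,,,,,,,,,
,,,@@,,,,
,,@,,@,,,
,^,@,@,,,
,@@,,,,,,
t=23: ,,,,,,,,,
,,,,,,,,,
,,,@@,,,,
,,@,,@,,,
,@>@,@,,,
,@@,,,,,,
t=24: ,,,,,,,,,
,,,,,,,,,
,,,@@,,,,
,,@,,@,,,
,@@@,@,,,
,@v,,,,,,
t=25: ,,,,,,,,,
,,,,,,,,,
,,,@@,,,,
,,@,,@,,,
,@@@,@,,,
,@,>,,,,,
t=26: ,,,v,,,,,
,,,,,,,,,
,,,@@,,,,
,,@,,@,,,
,@@@,@,,,
,@,@,,,,,
t=27: ,,<@,,,,,
,,,,,,,,,
,,,@@,,,,
,,@,,@,,,
,@@@,@,,,
,@,@,,,,,
t=28: ,,@@,,,,,
,,,,,,,,,
,,,@@,,,,
,,@,,@,,,
,@@@,@,,,
,@^@,,,,,
t=29: ,,@@,,,,,
,,,,,,,,,
,,,@@,,,,
,,@,,@,,,
,@@@,@,,,
,@@>,,,,,
t=30: ,,@@,,,,,
,,,,,,,,,
,,,@@,,,,
,,@,,@,,,
,@@^,@,,,
,@@,,,,,,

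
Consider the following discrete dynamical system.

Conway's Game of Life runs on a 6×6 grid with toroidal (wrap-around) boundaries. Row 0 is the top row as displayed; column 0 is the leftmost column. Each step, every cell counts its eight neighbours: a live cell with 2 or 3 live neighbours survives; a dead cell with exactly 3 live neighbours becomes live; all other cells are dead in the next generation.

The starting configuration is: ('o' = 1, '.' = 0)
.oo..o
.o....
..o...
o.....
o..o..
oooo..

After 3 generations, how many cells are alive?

3

gen 0: .oo..o
.o....
..o...
o.....
o..o..
oooo..
gen 1: ...o..
oo....
.o....
.o....
o..o.o
...ooo
gen 2: o.oo.o
ooo...
.oo...
.oo...
o.oo.o
o.oo.o
gen 3: ......
.....o
...o..
......
.....o
......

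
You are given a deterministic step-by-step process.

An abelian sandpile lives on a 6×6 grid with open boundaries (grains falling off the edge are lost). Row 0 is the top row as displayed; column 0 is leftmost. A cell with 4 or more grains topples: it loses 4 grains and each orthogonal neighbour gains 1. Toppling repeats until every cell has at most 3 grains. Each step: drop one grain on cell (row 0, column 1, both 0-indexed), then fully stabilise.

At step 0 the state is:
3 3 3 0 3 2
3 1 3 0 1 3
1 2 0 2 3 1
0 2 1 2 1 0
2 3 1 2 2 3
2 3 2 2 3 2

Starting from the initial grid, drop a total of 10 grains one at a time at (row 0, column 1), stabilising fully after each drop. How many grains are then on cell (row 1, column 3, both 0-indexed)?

k=0  3 3 3 0 3 2
3 1 3 0 1 3
1 2 0 2 3 1
0 2 1 2 1 0
2 3 1 2 2 3
2 3 2 2 3 2
k=1  1 3 1 1 3 2
1 0 1 1 1 3
2 3 1 2 3 1
0 2 1 2 1 0
2 3 1 2 2 3
2 3 2 2 3 2
k=2  2 0 2 1 3 2
1 1 1 1 1 3
2 3 1 2 3 1
0 2 1 2 1 0
2 3 1 2 2 3
2 3 2 2 3 2
k=3  2 1 2 1 3 2
1 1 1 1 1 3
2 3 1 2 3 1
0 2 1 2 1 0
2 3 1 2 2 3
2 3 2 2 3 2
k=4  2 2 2 1 3 2
1 1 1 1 1 3
2 3 1 2 3 1
0 2 1 2 1 0
2 3 1 2 2 3
2 3 2 2 3 2
k=5  2 3 2 1 3 2
1 1 1 1 1 3
2 3 1 2 3 1
0 2 1 2 1 0
2 3 1 2 2 3
2 3 2 2 3 2
k=6  3 0 3 1 3 2
1 2 1 1 1 3
2 3 1 2 3 1
0 2 1 2 1 0
2 3 1 2 2 3
2 3 2 2 3 2
k=7  3 1 3 1 3 2
1 2 1 1 1 3
2 3 1 2 3 1
0 2 1 2 1 0
2 3 1 2 2 3
2 3 2 2 3 2
k=8  3 2 3 1 3 2
1 2 1 1 1 3
2 3 1 2 3 1
0 2 1 2 1 0
2 3 1 2 2 3
2 3 2 2 3 2
k=9  3 3 3 1 3 2
1 2 1 1 1 3
2 3 1 2 3 1
0 2 1 2 1 0
2 3 1 2 2 3
2 3 2 2 3 2
k=10  0 2 0 2 3 2
2 3 2 1 1 3
2 3 1 2 3 1
0 2 1 2 1 0
2 3 1 2 2 3
2 3 2 2 3 2

1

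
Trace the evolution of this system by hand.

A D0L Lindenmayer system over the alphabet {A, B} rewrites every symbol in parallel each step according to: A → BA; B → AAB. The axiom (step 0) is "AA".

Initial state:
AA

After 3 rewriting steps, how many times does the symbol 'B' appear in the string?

10

gen 0: AA
gen 1: BABA
gen 2: AABBAAABBA
gen 3: BABAAABAABBABABAAABAABBA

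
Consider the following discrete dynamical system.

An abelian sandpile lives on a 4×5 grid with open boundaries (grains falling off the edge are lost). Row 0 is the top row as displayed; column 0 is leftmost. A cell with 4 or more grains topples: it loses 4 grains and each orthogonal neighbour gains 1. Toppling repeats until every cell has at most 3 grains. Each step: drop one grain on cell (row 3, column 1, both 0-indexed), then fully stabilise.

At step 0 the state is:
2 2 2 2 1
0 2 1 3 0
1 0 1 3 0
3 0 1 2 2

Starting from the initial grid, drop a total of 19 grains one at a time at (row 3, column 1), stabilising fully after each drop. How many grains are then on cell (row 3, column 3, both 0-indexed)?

3

0) 2 2 2 2 1
0 2 1 3 0
1 0 1 3 0
3 0 1 2 2
1) 2 2 2 2 1
0 2 1 3 0
1 0 1 3 0
3 1 1 2 2
2) 2 2 2 2 1
0 2 1 3 0
1 0 1 3 0
3 2 1 2 2
3) 2 2 2 2 1
0 2 1 3 0
1 0 1 3 0
3 3 1 2 2
4) 2 2 2 2 1
0 2 1 3 0
2 1 1 3 0
0 1 2 2 2
5) 2 2 2 2 1
0 2 1 3 0
2 1 1 3 0
0 2 2 2 2
6) 2 2 2 2 1
0 2 1 3 0
2 1 1 3 0
0 3 2 2 2
7) 2 2 2 2 1
0 2 1 3 0
2 2 1 3 0
1 0 3 2 2
8) 2 2 2 2 1
0 2 1 3 0
2 2 1 3 0
1 1 3 2 2
9) 2 2 2 2 1
0 2 1 3 0
2 2 1 3 0
1 2 3 2 2
10) 2 2 2 2 1
0 2 1 3 0
2 2 1 3 0
1 3 3 2 2
11) 2 2 2 2 1
0 2 1 3 0
2 3 2 3 0
2 1 0 3 2
12) 2 2 2 2 1
0 2 1 3 0
2 3 2 3 0
2 2 0 3 2
13) 2 2 2 2 1
0 2 1 3 0
2 3 2 3 0
2 3 0 3 2
14) 2 2 2 2 1
0 3 1 3 0
3 0 3 3 0
3 1 1 3 2
15) 2 2 2 2 1
0 3 1 3 0
3 0 3 3 0
3 2 1 3 2
16) 2 2 2 2 1
0 3 1 3 0
3 0 3 3 0
3 3 1 3 2
17) 2 2 2 2 1
1 3 1 3 0
0 2 3 3 0
1 1 2 3 2
18) 2 2 2 2 1
1 3 1 3 0
0 2 3 3 0
1 2 2 3 2
19) 2 2 2 2 1
1 3 1 3 0
0 2 3 3 0
1 3 2 3 2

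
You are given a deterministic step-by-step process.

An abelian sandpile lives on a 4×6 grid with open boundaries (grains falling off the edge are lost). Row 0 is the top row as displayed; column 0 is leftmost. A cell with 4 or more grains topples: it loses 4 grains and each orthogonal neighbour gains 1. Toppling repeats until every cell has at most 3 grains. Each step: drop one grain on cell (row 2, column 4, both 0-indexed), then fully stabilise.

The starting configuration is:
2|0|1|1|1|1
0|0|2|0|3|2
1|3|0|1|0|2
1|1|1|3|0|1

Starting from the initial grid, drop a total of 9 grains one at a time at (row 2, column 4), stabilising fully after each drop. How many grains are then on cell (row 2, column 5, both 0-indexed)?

t=0: 2|0|1|1|1|1
0|0|2|0|3|2
1|3|0|1|0|2
1|1|1|3|0|1
t=1: 2|0|1|1|1|1
0|0|2|0|3|2
1|3|0|1|1|2
1|1|1|3|0|1
t=2: 2|0|1|1|1|1
0|0|2|0|3|2
1|3|0|1|2|2
1|1|1|3|0|1
t=3: 2|0|1|1|1|1
0|0|2|0|3|2
1|3|0|1|3|2
1|1|1|3|0|1
t=4: 2|0|1|1|2|1
0|0|2|1|0|3
1|3|0|2|1|3
1|1|1|3|1|1
t=5: 2|0|1|1|2|1
0|0|2|1|0|3
1|3|0|2|2|3
1|1|1|3|1|1
t=6: 2|0|1|1|2|1
0|0|2|1|0|3
1|3|0|2|3|3
1|1|1|3|1|1
t=7: 2|0|1|1|2|2
0|0|2|1|2|0
1|3|0|3|1|1
1|1|1|3|2|2
t=8: 2|0|1|1|2|2
0|0|2|1|2|0
1|3|0|3|2|1
1|1|1|3|2|2
t=9: 2|0|1|1|2|2
0|0|2|1|2|0
1|3|0|3|3|1
1|1|1|3|2|2

1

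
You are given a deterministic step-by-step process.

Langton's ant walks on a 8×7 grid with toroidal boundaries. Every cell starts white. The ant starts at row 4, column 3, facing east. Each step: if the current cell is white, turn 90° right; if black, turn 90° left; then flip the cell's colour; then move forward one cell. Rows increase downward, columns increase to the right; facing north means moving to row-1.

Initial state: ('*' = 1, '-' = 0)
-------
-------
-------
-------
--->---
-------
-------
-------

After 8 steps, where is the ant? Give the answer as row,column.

[0] -------
-------
-------
-------
--->---
-------
-------
-------
[1] -------
-------
-------
-------
---*---
---v---
-------
-------
[2] -------
-------
-------
-------
---*---
--<*---
-------
-------
[3] -------
-------
-------
-------
--^*---
--**---
-------
-------
[4] -------
-------
-------
-------
--*>---
--**---
-------
-------
[5] -------
-------
-------
---^---
--*----
--**---
-------
-------
[6] -------
-------
-------
---*>--
--*----
--**---
-------
-------
[7] -------
-------
-------
---**--
--*-v--
--**---
-------
-------
[8] -------
-------
-------
---**--
--*<*--
--**---
-------
-------

4,3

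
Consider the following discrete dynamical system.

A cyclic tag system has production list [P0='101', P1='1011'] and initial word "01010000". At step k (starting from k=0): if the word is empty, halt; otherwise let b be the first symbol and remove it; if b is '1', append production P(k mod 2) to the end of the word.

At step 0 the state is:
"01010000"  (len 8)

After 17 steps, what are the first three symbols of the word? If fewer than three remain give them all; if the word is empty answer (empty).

011

[0] "01010000"  (len 8)
[1] "1010000"  (len 7)
[2] "0100001011"  (len 10)
[3] "100001011"  (len 9)
[4] "000010111011"  (len 12)
[5] "00010111011"  (len 11)
[6] "0010111011"  (len 10)
[7] "010111011"  (len 9)
[8] "10111011"  (len 8)
[9] "0111011101"  (len 10)
[10] "111011101"  (len 9)
[11] "11011101101"  (len 11)
[12] "10111011011011"  (len 14)
[13] "0111011011011101"  (len 16)
[14] "111011011011101"  (len 15)
[15] "11011011011101101"  (len 17)
[16] "10110110111011011011"  (len 20)
[17] "0110110111011011011101"  (len 22)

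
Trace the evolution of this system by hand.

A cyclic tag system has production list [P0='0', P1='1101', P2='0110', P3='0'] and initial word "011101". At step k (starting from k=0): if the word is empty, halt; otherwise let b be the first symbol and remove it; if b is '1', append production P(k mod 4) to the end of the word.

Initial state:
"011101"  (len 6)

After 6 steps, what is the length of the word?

13

0) "011101"  (len 6)
1) "11101"  (len 5)
2) "11011101"  (len 8)
3) "10111010110"  (len 11)
4) "01110101100"  (len 11)
5) "1110101100"  (len 10)
6) "1101011001101"  (len 13)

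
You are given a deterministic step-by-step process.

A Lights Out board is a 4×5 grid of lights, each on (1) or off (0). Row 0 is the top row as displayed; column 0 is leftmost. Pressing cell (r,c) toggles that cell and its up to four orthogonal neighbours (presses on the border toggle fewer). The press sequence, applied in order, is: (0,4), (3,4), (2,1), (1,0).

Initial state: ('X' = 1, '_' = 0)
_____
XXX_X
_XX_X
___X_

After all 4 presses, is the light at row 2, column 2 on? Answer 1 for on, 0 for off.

k=0  _____
XXX_X
_XX_X
___X_
k=1  ___XX
XXX__
_XX_X
___X_
k=2  ___XX
XXX__
_XX__
____X
k=3  ___XX
X_X__
X____
_X__X
k=4  X__XX
_XX__
_____
_X__X

0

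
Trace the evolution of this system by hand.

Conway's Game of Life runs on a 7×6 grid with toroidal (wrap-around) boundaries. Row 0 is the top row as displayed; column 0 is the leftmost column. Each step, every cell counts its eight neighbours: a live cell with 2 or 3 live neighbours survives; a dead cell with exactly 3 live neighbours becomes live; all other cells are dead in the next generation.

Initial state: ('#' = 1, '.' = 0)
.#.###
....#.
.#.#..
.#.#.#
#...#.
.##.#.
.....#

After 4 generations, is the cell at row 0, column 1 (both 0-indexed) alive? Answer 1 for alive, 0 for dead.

0

t=0: .#.###
....#.
.#.#..
.#.#.#
#...#.
.##.#.
.....#
t=1: #..#.#
#....#
#..#..
.#.#.#
#...#.
##.##.
.#...#
t=2: .#....
.#....
.##...
.###.#
......
.####.
.#.#..
t=3: ##....
##....
...#..
##.#..
#.....
.#.##.
##.##.
t=4: ......
###...
......
###...
#..###
.#.##.
...##.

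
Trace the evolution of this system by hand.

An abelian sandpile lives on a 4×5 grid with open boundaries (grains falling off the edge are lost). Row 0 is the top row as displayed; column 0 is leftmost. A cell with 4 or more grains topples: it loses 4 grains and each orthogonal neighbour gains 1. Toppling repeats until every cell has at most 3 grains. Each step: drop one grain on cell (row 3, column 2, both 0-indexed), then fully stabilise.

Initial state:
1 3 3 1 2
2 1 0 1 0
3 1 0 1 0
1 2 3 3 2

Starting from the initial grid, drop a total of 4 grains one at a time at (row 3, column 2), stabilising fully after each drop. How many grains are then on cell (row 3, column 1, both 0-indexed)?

0

0) 1 3 3 1 2
2 1 0 1 0
3 1 0 1 0
1 2 3 3 2
1) 1 3 3 1 2
2 1 0 1 0
3 1 1 2 0
1 3 1 0 3
2) 1 3 3 1 2
2 1 0 1 0
3 1 1 2 0
1 3 2 0 3
3) 1 3 3 1 2
2 1 0 1 0
3 1 1 2 0
1 3 3 0 3
4) 1 3 3 1 2
2 1 0 1 0
3 2 2 2 0
2 0 1 1 3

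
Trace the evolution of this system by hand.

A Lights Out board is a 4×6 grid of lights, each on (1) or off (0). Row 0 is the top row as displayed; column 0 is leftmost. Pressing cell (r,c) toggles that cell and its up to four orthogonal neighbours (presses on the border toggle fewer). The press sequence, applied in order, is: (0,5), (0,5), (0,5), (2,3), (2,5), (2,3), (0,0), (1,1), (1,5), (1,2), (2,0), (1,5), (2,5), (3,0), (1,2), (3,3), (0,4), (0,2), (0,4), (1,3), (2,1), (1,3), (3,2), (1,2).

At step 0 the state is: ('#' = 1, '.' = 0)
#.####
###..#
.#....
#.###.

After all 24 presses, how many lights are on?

10

gen 0: #.####
###..#
.#....
#.###.
gen 1: #.##..
###...
.#....
#.###.
gen 2: #.####
###..#
.#....
#.###.
gen 3: #.##..
###...
.#....
#.###.
gen 4: #.##..
####..
.####.
#.#.#.
gen 5: #.##..
####.#
.###.#
#.#.##
gen 6: #.##..
###..#
.#..##
#.####
gen 7: .###..
.##..#
.#..##
#.####
gen 8: ..##..
#....#
....##
#.####
gen 9: ..##.#
#...#.
....#.
#.####
gen 10: ...#.#
#####.
..#.#.
#.####
gen 11: ...#.#
.####.
###.#.
..####
gen 12: ...#..
.###.#
###.##
..####
gen 13: ...#..
.###..
###...
..###.
gen 14: ...#..
.###..
.##...
#####.
gen 15: ..##..
......
.#....
#####.
gen 16: ..##..
......
.#.#..
##....
gen 17: ..#.##
....#.
.#.#..
##....
gen 18: .#.###
..#.#.
.#.#..
##....
gen 19: .#....
..#...
.#.#..
##....
gen 20: .#.#..
...##.
.#....
##....
gen 21: .#.#..
.#.##.
#.#...
#.....
gen 22: .#....
.##...
#.##..
#.....
gen 23: .#....
.##...
#..#..
####..
gen 24: .##...
...#..
#.##..
####..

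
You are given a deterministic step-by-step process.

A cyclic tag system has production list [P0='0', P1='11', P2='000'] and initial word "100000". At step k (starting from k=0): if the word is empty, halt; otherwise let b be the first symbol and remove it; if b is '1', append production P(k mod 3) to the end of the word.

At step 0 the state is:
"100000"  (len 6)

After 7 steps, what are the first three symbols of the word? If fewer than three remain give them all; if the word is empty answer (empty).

(empty)

gen 0: "100000"  (len 6)
gen 1: "000000"  (len 6)
gen 2: "00000"  (len 5)
gen 3: "0000"  (len 4)
gen 4: "000"  (len 3)
gen 5: "00"  (len 2)
gen 6: "0"  (len 1)
gen 7: (halted — word empty)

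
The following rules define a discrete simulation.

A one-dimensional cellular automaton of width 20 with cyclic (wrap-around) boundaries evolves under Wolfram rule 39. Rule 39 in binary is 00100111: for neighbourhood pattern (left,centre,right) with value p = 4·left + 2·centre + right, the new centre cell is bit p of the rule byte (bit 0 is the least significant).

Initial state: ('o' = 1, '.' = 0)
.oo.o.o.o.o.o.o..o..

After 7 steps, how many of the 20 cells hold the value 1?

k=0  .oo.o.o.o.o.o.o..o..
k=1  o..oooooooooooo.oo.o
k=2  ..o............o..o.
k=3  ooo.oooooooooooo.oo.
k=4  ...o............o..o
k=5  .ooo.oooooooooooo.oo
k=6  o...o............o..
k=7  o.ooo.oooooooooooo.o

17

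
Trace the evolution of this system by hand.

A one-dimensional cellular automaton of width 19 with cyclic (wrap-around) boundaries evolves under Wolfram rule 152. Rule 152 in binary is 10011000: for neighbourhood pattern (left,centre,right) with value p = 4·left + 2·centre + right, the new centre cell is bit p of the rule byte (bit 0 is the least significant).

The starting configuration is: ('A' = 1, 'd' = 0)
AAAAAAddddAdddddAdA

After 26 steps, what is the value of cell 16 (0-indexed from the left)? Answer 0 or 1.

0

[0] AAAAAAddddAdddddAdA
[1] AAAAAdAddddAddddddA
[2] AAAAdddAddddAdddddA
[3] AAAdAdddAddddAddddA
[4] AAdddAdddAddddAdddA
[5] AdAdddAdddAddddAddA
[6] dddAdddAdddAddddAdA
[7] AdddAdddAdddAdddddd
[8] dAdddAdddAdddAddddd
[9] ddAdddAdddAdddAdddd
[10] dddAdddAdddAdddAddd
[11] ddddAdddAdddAdddAdd
[12] dddddAdddAdddAdddAd
[13] ddddddAdddAdddAdddA
[14] AddddddAdddAdddAddd
[15] dAddddddAdddAdddAdd
[16] ddAddddddAdddAdddAd
[17] dddAddddddAdddAdddA
[18] AdddAddddddAdddAddd
[19] dAdddAddddddAdddAdd
[20] ddAdddAddddddAdddAd
[21] dddAdddAddddddAdddA
[22] AdddAdddAddddddAddd
[23] dAdddAdddAddddddAdd
[24] ddAdddAdddAddddddAd
[25] dddAdddAdddAddddddA
[26] AdddAdddAdddAdddddd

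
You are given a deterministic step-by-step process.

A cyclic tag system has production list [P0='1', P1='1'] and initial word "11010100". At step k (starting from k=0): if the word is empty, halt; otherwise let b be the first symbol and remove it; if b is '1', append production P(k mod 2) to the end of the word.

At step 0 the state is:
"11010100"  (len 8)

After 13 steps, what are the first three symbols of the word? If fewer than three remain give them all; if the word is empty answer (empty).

t=0: "11010100"  (len 8)
t=1: "10101001"  (len 8)
t=2: "01010011"  (len 8)
t=3: "1010011"  (len 7)
t=4: "0100111"  (len 7)
t=5: "100111"  (len 6)
t=6: "001111"  (len 6)
t=7: "01111"  (len 5)
t=8: "1111"  (len 4)
t=9: "1111"  (len 4)
t=10: "1111"  (len 4)
t=11: "1111"  (len 4)
t=12: "1111"  (len 4)
t=13: "1111"  (len 4)

111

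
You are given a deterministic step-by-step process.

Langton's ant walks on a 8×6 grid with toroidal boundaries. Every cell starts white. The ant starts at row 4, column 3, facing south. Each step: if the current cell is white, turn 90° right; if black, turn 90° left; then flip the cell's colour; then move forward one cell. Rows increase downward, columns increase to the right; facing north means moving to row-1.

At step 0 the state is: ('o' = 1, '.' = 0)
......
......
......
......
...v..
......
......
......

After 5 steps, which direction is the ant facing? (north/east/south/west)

east

0) ......
......
......
......
...v..
......
......
......
1) ......
......
......
......
..<o..
......
......
......
2) ......
......
......
..^...
..oo..
......
......
......
3) ......
......
......
..o>..
..oo..
......
......
......
4) ......
......
......
..oo..
..ov..
......
......
......
5) ......
......
......
..oo..
..o.>.
......
......
......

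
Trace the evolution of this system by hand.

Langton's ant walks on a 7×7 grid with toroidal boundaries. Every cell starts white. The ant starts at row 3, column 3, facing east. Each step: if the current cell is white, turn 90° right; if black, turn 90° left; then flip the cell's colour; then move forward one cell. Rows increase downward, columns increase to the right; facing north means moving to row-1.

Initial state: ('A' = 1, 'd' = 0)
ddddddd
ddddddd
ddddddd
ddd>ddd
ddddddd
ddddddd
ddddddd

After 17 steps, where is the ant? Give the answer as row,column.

[0] ddddddd
ddddddd
ddddddd
ddd>ddd
ddddddd
ddddddd
ddddddd
[1] ddddddd
ddddddd
ddddddd
dddAddd
dddvddd
ddddddd
ddddddd
[2] ddddddd
ddddddd
ddddddd
dddAddd
dd<Addd
ddddddd
ddddddd
[3] ddddddd
ddddddd
ddddddd
dd^Addd
ddAAddd
ddddddd
ddddddd
[4] ddddddd
ddddddd
ddddddd
ddA>ddd
ddAAddd
ddddddd
ddddddd
[5] ddddddd
ddddddd
ddd^ddd
ddAdddd
ddAAddd
ddddddd
ddddddd
[6] ddddddd
ddddddd
dddA>dd
ddAdddd
ddAAddd
ddddddd
ddddddd
[7] ddddddd
ddddddd
dddAAdd
ddAdvdd
ddAAddd
ddddddd
ddddddd
[8] ddddddd
ddddddd
dddAAdd
ddA<Add
ddAAddd
ddddddd
ddddddd
[9] ddddddd
ddddddd
ddd^Add
ddAAAdd
ddAAddd
ddddddd
ddddddd
[10] ddddddd
ddddddd
dd<dAdd
ddAAAdd
ddAAddd
ddddddd
ddddddd
[11] ddddddd
dd^dddd
ddAdAdd
ddAAAdd
ddAAddd
ddddddd
ddddddd
[12] ddddddd
ddA>ddd
ddAdAdd
ddAAAdd
ddAAddd
ddddddd
ddddddd
[13] ddddddd
ddAAddd
ddAvAdd
ddAAAdd
ddAAddd
ddddddd
ddddddd
[14] ddddddd
ddAAddd
dd<AAdd
ddAAAdd
ddAAddd
ddddddd
ddddddd
[15] ddddddd
ddAAddd
dddAAdd
ddvAAdd
ddAAddd
ddddddd
ddddddd
[16] ddddddd
ddAAddd
dddAAdd
ddd>Add
ddAAddd
ddddddd
ddddddd
[17] ddddddd
ddAAddd
ddd^Add
ddddAdd
ddAAddd
ddddddd
ddddddd

2,3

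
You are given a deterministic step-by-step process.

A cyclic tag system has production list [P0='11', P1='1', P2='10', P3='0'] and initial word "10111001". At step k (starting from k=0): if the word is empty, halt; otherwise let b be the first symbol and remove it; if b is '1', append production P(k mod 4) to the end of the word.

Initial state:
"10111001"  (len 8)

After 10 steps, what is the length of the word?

k=0  "10111001"  (len 8)
k=1  "011100111"  (len 9)
k=2  "11100111"  (len 8)
k=3  "110011110"  (len 9)
k=4  "100111100"  (len 9)
k=5  "0011110011"  (len 10)
k=6  "011110011"  (len 9)
k=7  "11110011"  (len 8)
k=8  "11100110"  (len 8)
k=9  "110011011"  (len 9)
k=10  "100110111"  (len 9)

9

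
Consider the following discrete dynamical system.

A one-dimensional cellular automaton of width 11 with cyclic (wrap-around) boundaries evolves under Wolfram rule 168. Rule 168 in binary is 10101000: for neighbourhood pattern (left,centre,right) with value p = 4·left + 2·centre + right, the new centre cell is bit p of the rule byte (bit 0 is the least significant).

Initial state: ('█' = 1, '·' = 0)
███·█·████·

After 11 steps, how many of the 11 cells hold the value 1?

8

k=0  ███·█·████·
k=1  ██·█·████·█
k=2  █·█·████·██
k=3  ·█·████·███
k=4  █·████·███·
k=5  ·████·███·█
k=6  ████·███·█·
k=7  ███·███·█·█
k=8  ██·███·█·██
k=9  █·███·█·███
k=10  ·███·█·████
k=11  ███·█·████·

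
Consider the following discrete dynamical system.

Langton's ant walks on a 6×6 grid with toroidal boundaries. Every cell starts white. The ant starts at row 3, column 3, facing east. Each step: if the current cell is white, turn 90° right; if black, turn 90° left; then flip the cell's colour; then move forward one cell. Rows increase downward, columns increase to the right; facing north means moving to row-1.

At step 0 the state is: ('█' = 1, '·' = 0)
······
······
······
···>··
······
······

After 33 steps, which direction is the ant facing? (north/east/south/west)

step 0: ······
······
······
···>··
······
······
step 1: ······
······
······
···█··
···v··
······
step 2: ······
······
······
···█··
··<█··
······
step 3: ······
······
······
··^█··
··██··
······
step 4: ······
······
······
··█>··
··██··
······
step 5: ······
······
···^··
··█···
··██··
······
step 6: ······
······
···█>·
··█···
··██··
······
step 7: ······
······
···██·
··█·v·
··██··
······
step 8: ······
······
···██·
··█<█·
··██··
······
step 9: ······
······
···^█·
··███·
··██··
······
step 10: ······
······
··<·█·
··███·
··██··
······
step 11: ······
··^···
··█·█·
··███·
··██··
······
step 12: ······
··█>··
··█·█·
··███·
··██··
······
step 13: ······
··██··
··█v█·
··███·
··██··
······
step 14: ······
··██··
··<██·
··███·
··██··
······
step 15: ······
··██··
···██·
··v██·
··██··
······
step 16: ······
··██··
···██·
···>█·
··██··
······
step 17: ······
··██··
···^█·
····█·
··██··
······
step 18: ······
··██··
··<·█·
····█·
··██··
······
step 19: ······
··^█··
··█·█·
····█·
··██··
······
step 20: ······
·<·█··
··█·█·
····█·
··██··
······
step 21: ·^····
·█·█··
··█·█·
····█·
··██··
······
step 22: ·█>···
·█·█··
··█·█·
····█·
··██··
······
step 23: ·██···
·█v█··
··█·█·
····█·
··██··
······
step 24: ·██···
·<██··
··█·█·
····█·
··██··
······
step 25: ·██···
··██··
·v█·█·
····█·
··██··
······
step 26: ·██···
··██··
<██·█·
····█·
··██··
······
step 27: ·██···
^·██··
███·█·
····█·
··██··
······
step 28: ·██···
█>██··
███·█·
····█·
··██··
······
step 29: ·██···
████··
█v█·█·
····█·
··██··
······
step 30: ·██···
████··
█·>·█·
····█·
··██··
······
step 31: ·██···
██^█··
█···█·
····█·
··██··
······
step 32: ·██···
█<·█··
█···█·
····█·
··██··
······
step 33: ·██···
█··█··
█v··█·
····█·
··██··
······

south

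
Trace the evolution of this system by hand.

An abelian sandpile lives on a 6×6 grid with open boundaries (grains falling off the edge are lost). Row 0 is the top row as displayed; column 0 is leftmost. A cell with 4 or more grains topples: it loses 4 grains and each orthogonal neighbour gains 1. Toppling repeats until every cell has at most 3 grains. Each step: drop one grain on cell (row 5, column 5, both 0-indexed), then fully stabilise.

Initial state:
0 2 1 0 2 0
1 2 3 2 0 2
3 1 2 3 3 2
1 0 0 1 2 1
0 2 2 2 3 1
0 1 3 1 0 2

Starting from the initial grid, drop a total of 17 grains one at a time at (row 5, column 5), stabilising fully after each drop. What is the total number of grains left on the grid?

56

step 0: 0 2 1 0 2 0
1 2 3 2 0 2
3 1 2 3 3 2
1 0 0 1 2 1
0 2 2 2 3 1
0 1 3 1 0 2
step 1: 0 2 1 0 2 0
1 2 3 2 0 2
3 1 2 3 3 2
1 0 0 1 2 1
0 2 2 2 3 1
0 1 3 1 0 3
step 2: 0 2 1 0 2 0
1 2 3 2 0 2
3 1 2 3 3 2
1 0 0 1 2 1
0 2 2 2 3 2
0 1 3 1 1 0
step 3: 0 2 1 0 2 0
1 2 3 2 0 2
3 1 2 3 3 2
1 0 0 1 2 1
0 2 2 2 3 2
0 1 3 1 1 1
step 4: 0 2 1 0 2 0
1 2 3 2 0 2
3 1 2 3 3 2
1 0 0 1 2 1
0 2 2 2 3 2
0 1 3 1 1 2
step 5: 0 2 1 0 2 0
1 2 3 2 0 2
3 1 2 3 3 2
1 0 0 1 2 1
0 2 2 2 3 2
0 1 3 1 1 3
step 6: 0 2 1 0 2 0
1 2 3 2 0 2
3 1 2 3 3 2
1 0 0 1 2 1
0 2 2 2 3 3
0 1 3 1 2 0
step 7: 0 2 1 0 2 0
1 2 3 2 0 2
3 1 2 3 3 2
1 0 0 1 2 1
0 2 2 2 3 3
0 1 3 1 2 1
step 8: 0 2 1 0 2 0
1 2 3 2 0 2
3 1 2 3 3 2
1 0 0 1 2 1
0 2 2 2 3 3
0 1 3 1 2 2
step 9: 0 2 1 0 2 0
1 2 3 2 0 2
3 1 2 3 3 2
1 0 0 1 2 1
0 2 2 2 3 3
0 1 3 1 2 3
step 10: 0 2 1 0 2 0
1 2 3 2 0 2
3 1 2 3 3 2
1 0 0 1 3 2
0 2 2 3 1 1
0 1 3 2 0 2
step 11: 0 2 1 0 2 0
1 2 3 2 0 2
3 1 2 3 3 2
1 0 0 1 3 2
0 2 2 3 1 1
0 1 3 2 0 3
step 12: 0 2 1 0 2 0
1 2 3 2 0 2
3 1 2 3 3 2
1 0 0 1 3 2
0 2 2 3 1 2
0 1 3 2 1 0
step 13: 0 2 1 0 2 0
1 2 3 2 0 2
3 1 2 3 3 2
1 0 0 1 3 2
0 2 2 3 1 2
0 1 3 2 1 1
step 14: 0 2 1 0 2 0
1 2 3 2 0 2
3 1 2 3 3 2
1 0 0 1 3 2
0 2 2 3 1 2
0 1 3 2 1 2
step 15: 0 2 1 0 2 0
1 2 3 2 0 2
3 1 2 3 3 2
1 0 0 1 3 2
0 2 2 3 1 2
0 1 3 2 1 3
step 16: 0 2 1 0 2 0
1 2 3 2 0 2
3 1 2 3 3 2
1 0 0 1 3 2
0 2 2 3 1 3
0 1 3 2 2 0
step 17: 0 2 1 0 2 0
1 2 3 2 0 2
3 1 2 3 3 2
1 0 0 1 3 2
0 2 2 3 1 3
0 1 3 2 2 1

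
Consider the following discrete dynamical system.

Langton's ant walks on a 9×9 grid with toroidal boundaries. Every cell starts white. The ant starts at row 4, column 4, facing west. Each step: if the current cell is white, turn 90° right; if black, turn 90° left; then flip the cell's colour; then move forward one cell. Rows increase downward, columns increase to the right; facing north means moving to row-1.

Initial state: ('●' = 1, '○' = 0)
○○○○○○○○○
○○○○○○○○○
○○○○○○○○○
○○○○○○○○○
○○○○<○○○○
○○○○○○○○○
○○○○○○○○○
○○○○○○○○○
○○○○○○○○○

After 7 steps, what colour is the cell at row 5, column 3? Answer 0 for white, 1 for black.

1

t=0: ○○○○○○○○○
○○○○○○○○○
○○○○○○○○○
○○○○○○○○○
○○○○<○○○○
○○○○○○○○○
○○○○○○○○○
○○○○○○○○○
○○○○○○○○○
t=1: ○○○○○○○○○
○○○○○○○○○
○○○○○○○○○
○○○○^○○○○
○○○○●○○○○
○○○○○○○○○
○○○○○○○○○
○○○○○○○○○
○○○○○○○○○
t=2: ○○○○○○○○○
○○○○○○○○○
○○○○○○○○○
○○○○●>○○○
○○○○●○○○○
○○○○○○○○○
○○○○○○○○○
○○○○○○○○○
○○○○○○○○○
t=3: ○○○○○○○○○
○○○○○○○○○
○○○○○○○○○
○○○○●●○○○
○○○○●v○○○
○○○○○○○○○
○○○○○○○○○
○○○○○○○○○
○○○○○○○○○
t=4: ○○○○○○○○○
○○○○○○○○○
○○○○○○○○○
○○○○●●○○○
○○○○<●○○○
○○○○○○○○○
○○○○○○○○○
○○○○○○○○○
○○○○○○○○○
t=5: ○○○○○○○○○
○○○○○○○○○
○○○○○○○○○
○○○○●●○○○
○○○○○●○○○
○○○○v○○○○
○○○○○○○○○
○○○○○○○○○
○○○○○○○○○
t=6: ○○○○○○○○○
○○○○○○○○○
○○○○○○○○○
○○○○●●○○○
○○○○○●○○○
○○○<●○○○○
○○○○○○○○○
○○○○○○○○○
○○○○○○○○○
t=7: ○○○○○○○○○
○○○○○○○○○
○○○○○○○○○
○○○○●●○○○
○○○^○●○○○
○○○●●○○○○
○○○○○○○○○
○○○○○○○○○
○○○○○○○○○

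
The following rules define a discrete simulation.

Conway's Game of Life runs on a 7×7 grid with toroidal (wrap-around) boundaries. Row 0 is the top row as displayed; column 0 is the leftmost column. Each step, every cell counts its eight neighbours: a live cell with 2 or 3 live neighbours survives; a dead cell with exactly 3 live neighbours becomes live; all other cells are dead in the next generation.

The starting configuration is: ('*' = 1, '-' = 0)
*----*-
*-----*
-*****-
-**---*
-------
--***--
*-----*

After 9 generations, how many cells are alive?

step 0: *----*-
*-----*
-*****-
-**---*
-------
--***--
*-----*
step 1: -*---*-
*-**---
---***-
**--**-
-*-----
---*---
**-****
step 2: -----*-
-***-**
*----*-
****-**
***-*--
-*-*-**
**-*-**
step 3: ---*---
***--*-
-------
---*-*-
-------
---*---
-*-----
step 4: *------
-**----
-**-*-*
-------
----*--
-------
--*----
step 5: --*----
--**---
****---
---*-*-
-------
-------
-------
step 6: --**---
-------
-*-----
-*-**--
-------
-------
-------
step 7: -------
--*----
--*----
--*----
-------
-------
-------
step 8: -------
-------
-***---
-------
-------
-------
-------
step 9: -------
--*----
--*----
--*----
-------
-------
-------

3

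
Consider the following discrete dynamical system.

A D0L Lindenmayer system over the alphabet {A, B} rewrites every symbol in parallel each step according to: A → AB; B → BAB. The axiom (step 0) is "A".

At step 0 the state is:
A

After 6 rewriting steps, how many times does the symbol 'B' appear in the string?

144

t=0: A
t=1: AB
t=2: ABBAB
t=3: ABBABBABABBAB
t=4: ABBABBABABBABBABABBABABBABBABABBAB
t=5: ABBABBABABBABBABABBABABBABBABABBABBABABBABABBABBABABBABABBABBABABBABBABABBABABBABBABABBAB
t=6: ABBABBABABBABBABABBABABBABBABABBABBABABBABABBABBABABBABABB…BABBABABBABABBABBABABBABABBABBABABBABBABABBABABBABBABABBAB  (len 233)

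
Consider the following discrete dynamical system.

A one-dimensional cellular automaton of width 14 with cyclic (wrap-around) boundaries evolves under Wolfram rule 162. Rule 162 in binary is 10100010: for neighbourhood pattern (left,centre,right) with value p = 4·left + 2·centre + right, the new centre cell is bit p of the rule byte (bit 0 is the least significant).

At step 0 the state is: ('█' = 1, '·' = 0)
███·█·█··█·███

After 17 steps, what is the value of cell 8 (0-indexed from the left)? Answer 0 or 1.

1

step 0: ███·█·█··█·███
step 1: ██·█·█··█·█·██
step 2: █·█·█··█·█·█·█
step 3: ·█·█··█·█·█·█·
step 4: █·█··█·█·█·█··
step 5: ·█··█·█·█·█··█
step 6: █··█·█·█·█··█·
step 7: ··█·█·█·█··█·█
step 8: ·█·█·█·█··█·█·
step 9: █·█·█·█··█·█··
step 10: ·█·█·█··█·█··█
step 11: █·█·█··█·█··█·
step 12: ·█·█··█·█··█·█
step 13: █·█··█·█··█·█·
step 14: ·█··█·█··█·█·█
step 15: █··█·█··█·█·█·
step 16: ··█·█··█·█·█·█
step 17: ·█·█··█·█·█·█·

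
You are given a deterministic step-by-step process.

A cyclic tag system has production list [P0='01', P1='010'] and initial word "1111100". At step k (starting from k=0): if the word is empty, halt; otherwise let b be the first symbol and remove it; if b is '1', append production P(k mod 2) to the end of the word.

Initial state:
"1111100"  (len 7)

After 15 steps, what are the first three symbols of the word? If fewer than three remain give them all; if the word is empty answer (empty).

100

0) "1111100"  (len 7)
1) "11110001"  (len 8)
2) "1110001010"  (len 10)
3) "11000101001"  (len 11)
4) "1000101001010"  (len 13)
5) "00010100101001"  (len 14)
6) "0010100101001"  (len 13)
7) "010100101001"  (len 12)
8) "10100101001"  (len 11)
9) "010010100101"  (len 12)
10) "10010100101"  (len 11)
11) "001010010101"  (len 12)
12) "01010010101"  (len 11)
13) "1010010101"  (len 10)
14) "010010101010"  (len 12)
15) "10010101010"  (len 11)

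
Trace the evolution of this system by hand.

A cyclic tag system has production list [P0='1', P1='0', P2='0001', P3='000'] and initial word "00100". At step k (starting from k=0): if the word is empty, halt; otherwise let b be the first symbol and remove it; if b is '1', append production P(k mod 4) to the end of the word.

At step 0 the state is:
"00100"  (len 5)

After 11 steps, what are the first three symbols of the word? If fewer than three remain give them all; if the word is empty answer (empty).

t=0: "00100"  (len 5)
t=1: "0100"  (len 4)
t=2: "100"  (len 3)
t=3: "000001"  (len 6)
t=4: "00001"  (len 5)
t=5: "0001"  (len 4)
t=6: "001"  (len 3)
t=7: "01"  (len 2)
t=8: "1"  (len 1)
t=9: "1"  (len 1)
t=10: "0"  (len 1)
t=11: (halted — word empty)

(empty)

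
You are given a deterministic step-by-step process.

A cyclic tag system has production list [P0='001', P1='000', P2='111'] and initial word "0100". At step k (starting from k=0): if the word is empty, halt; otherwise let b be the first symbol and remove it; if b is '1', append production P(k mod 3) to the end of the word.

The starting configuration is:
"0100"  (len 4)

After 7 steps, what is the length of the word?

0

t=0: "0100"  (len 4)
t=1: "100"  (len 3)
t=2: "00000"  (len 5)
t=3: "0000"  (len 4)
t=4: "000"  (len 3)
t=5: "00"  (len 2)
t=6: "0"  (len 1)
t=7: (halted — word empty)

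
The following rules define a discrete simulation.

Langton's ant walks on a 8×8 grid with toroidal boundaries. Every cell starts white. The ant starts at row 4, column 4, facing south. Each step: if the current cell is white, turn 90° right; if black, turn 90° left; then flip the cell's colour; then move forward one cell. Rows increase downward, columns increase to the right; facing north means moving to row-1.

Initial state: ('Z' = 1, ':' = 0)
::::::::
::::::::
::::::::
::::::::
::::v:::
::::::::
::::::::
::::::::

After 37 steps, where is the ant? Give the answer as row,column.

t=0: ::::::::
::::::::
::::::::
::::::::
::::v:::
::::::::
::::::::
::::::::
t=1: ::::::::
::::::::
::::::::
::::::::
:::<Z:::
::::::::
::::::::
::::::::
t=2: ::::::::
::::::::
::::::::
:::^::::
:::ZZ:::
::::::::
::::::::
::::::::
t=3: ::::::::
::::::::
::::::::
:::Z>:::
:::ZZ:::
::::::::
::::::::
::::::::
t=4: ::::::::
::::::::
::::::::
:::ZZ:::
:::Zv:::
::::::::
::::::::
::::::::
t=5: ::::::::
::::::::
::::::::
:::ZZ:::
:::Z:>::
::::::::
::::::::
::::::::
t=6: ::::::::
::::::::
::::::::
:::ZZ:::
:::Z:Z::
:::::v::
::::::::
::::::::
t=7: ::::::::
::::::::
::::::::
:::ZZ:::
:::Z:Z::
::::<Z::
::::::::
::::::::
t=8: ::::::::
::::::::
::::::::
:::ZZ:::
:::Z^Z::
::::ZZ::
::::::::
::::::::
t=9: ::::::::
::::::::
::::::::
:::ZZ:::
:::ZZ>::
::::ZZ::
::::::::
::::::::
t=10: ::::::::
::::::::
::::::::
:::ZZ^::
:::ZZ:::
::::ZZ::
::::::::
::::::::
t=11: ::::::::
::::::::
::::::::
:::ZZZ>:
:::ZZ:::
::::ZZ::
::::::::
::::::::
t=12: ::::::::
::::::::
::::::::
:::ZZZZ:
:::ZZ:v:
::::ZZ::
::::::::
::::::::
t=13: ::::::::
::::::::
::::::::
:::ZZZZ:
:::ZZ<Z:
::::ZZ::
::::::::
::::::::
t=14: ::::::::
::::::::
::::::::
:::ZZ^Z:
:::ZZZZ:
::::ZZ::
::::::::
::::::::
t=15: ::::::::
::::::::
::::::::
:::Z<:Z:
:::ZZZZ:
::::ZZ::
::::::::
::::::::
t=16: ::::::::
::::::::
::::::::
:::Z::Z:
:::ZvZZ:
::::ZZ::
::::::::
::::::::
t=17: ::::::::
::::::::
::::::::
:::Z::Z:
:::Z:>Z:
::::ZZ::
::::::::
::::::::
t=18: ::::::::
::::::::
::::::::
:::Z:^Z:
:::Z::Z:
::::ZZ::
::::::::
::::::::
t=19: ::::::::
::::::::
::::::::
:::Z:Z>:
:::Z::Z:
::::ZZ::
::::::::
::::::::
t=20: ::::::::
::::::::
::::::^:
:::Z:Z::
:::Z::Z:
::::ZZ::
::::::::
::::::::
t=21: ::::::::
::::::::
::::::Z>
:::Z:Z::
:::Z::Z:
::::ZZ::
::::::::
::::::::
t=22: ::::::::
::::::::
::::::ZZ
:::Z:Z:v
:::Z::Z:
::::ZZ::
::::::::
::::::::
t=23: ::::::::
::::::::
::::::ZZ
:::Z:Z<Z
:::Z::Z:
::::ZZ::
::::::::
::::::::
t=24: ::::::::
::::::::
::::::^Z
:::Z:ZZZ
:::Z::Z:
::::ZZ::
::::::::
::::::::
t=25: ::::::::
::::::::
:::::<:Z
:::Z:ZZZ
:::Z::Z:
::::ZZ::
::::::::
::::::::
t=26: ::::::::
:::::^::
:::::Z:Z
:::Z:ZZZ
:::Z::Z:
::::ZZ::
::::::::
::::::::
t=27: ::::::::
:::::Z>:
:::::Z:Z
:::Z:ZZZ
:::Z::Z:
::::ZZ::
::::::::
::::::::
t=28: ::::::::
:::::ZZ:
:::::ZvZ
:::Z:ZZZ
:::Z::Z:
::::ZZ::
::::::::
::::::::
t=29: ::::::::
:::::ZZ:
:::::<ZZ
:::Z:ZZZ
:::Z::Z:
::::ZZ::
::::::::
::::::::
t=30: ::::::::
:::::ZZ:
::::::ZZ
:::Z:vZZ
:::Z::Z:
::::ZZ::
::::::::
::::::::
t=31: ::::::::
:::::ZZ:
::::::ZZ
:::Z::>Z
:::Z::Z:
::::ZZ::
::::::::
::::::::
t=32: ::::::::
:::::ZZ:
::::::^Z
:::Z:::Z
:::Z::Z:
::::ZZ::
::::::::
::::::::
t=33: ::::::::
:::::ZZ:
:::::<:Z
:::Z:::Z
:::Z::Z:
::::ZZ::
::::::::
::::::::
t=34: ::::::::
:::::^Z:
:::::Z:Z
:::Z:::Z
:::Z::Z:
::::ZZ::
::::::::
::::::::
t=35: ::::::::
::::<:Z:
:::::Z:Z
:::Z:::Z
:::Z::Z:
::::ZZ::
::::::::
::::::::
t=36: ::::^:::
::::Z:Z:
:::::Z:Z
:::Z:::Z
:::Z::Z:
::::ZZ::
::::::::
::::::::
t=37: ::::Z>::
::::Z:Z:
:::::Z:Z
:::Z:::Z
:::Z::Z:
::::ZZ::
::::::::
::::::::

0,5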